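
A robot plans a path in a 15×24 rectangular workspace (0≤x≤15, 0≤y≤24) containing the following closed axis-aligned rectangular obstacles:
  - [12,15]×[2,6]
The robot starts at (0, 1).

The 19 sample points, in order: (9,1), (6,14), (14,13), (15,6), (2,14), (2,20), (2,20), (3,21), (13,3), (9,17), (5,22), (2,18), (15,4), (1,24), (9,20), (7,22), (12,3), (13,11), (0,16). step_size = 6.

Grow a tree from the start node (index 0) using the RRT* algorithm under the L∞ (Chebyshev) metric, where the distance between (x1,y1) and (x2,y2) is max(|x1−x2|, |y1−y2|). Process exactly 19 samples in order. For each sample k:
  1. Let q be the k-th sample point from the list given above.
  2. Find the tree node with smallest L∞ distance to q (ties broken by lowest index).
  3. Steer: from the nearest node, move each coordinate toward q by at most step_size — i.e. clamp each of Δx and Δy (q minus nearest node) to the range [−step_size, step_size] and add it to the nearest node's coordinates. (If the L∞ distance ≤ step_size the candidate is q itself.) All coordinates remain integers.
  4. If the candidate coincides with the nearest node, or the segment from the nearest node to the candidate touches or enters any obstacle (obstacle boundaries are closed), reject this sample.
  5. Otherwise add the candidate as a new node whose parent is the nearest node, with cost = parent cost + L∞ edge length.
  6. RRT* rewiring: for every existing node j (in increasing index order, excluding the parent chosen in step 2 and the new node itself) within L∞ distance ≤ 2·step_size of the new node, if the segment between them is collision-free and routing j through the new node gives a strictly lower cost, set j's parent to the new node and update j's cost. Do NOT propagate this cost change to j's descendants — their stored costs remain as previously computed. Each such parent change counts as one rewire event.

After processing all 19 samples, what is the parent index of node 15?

Parent of node 15: 3

1. q=(9,1) nearest=0 d=9 new=(6,1) → add node 1 parent=0 cost=6
2. q=(6,14) nearest=0 d=13 new=(6,7) → add node 2 parent=0 cost=6
3. q=(14,13) nearest=2 d=8 new=(12,13) → add node 3 parent=2 cost=12
4. q=(15,6) nearest=3 d=7 new=(15,7) → add node 4 parent=3 cost=18
5. q=(2,14) nearest=2 d=7 new=(2,13) → add node 5 parent=2 cost=12
6. q=(2,20) nearest=5 d=7 new=(2,19) → add node 6 parent=5 cost=18
7. q=(2,20) nearest=6 d=1 new=(2,20) → add node 7 parent=6 cost=19
8. q=(3,21) nearest=7 d=1 new=(3,21) → add node 8 parent=7 cost=20
9. q=(13,3) nearest=4 d=4 new=(13,3) → blocked by [12,15]×[2,6], reject
10. q=(9,17) nearest=3 d=4 new=(9,17) → add node 9 parent=3 cost=16
11. q=(5,22) nearest=8 d=2 new=(5,22) → add node 10 parent=8 cost=22
12. q=(2,18) nearest=6 d=1 new=(2,18) → add node 11 parent=6 cost=19
13. q=(15,4) nearest=4 d=3 new=(15,4) → blocked by [12,15]×[2,6], reject
14. q=(1,24) nearest=8 d=3 new=(1,24) → add node 12 parent=8 cost=23
15. q=(9,20) nearest=9 d=3 new=(9,20) → add node 13 parent=9 cost=19
16. q=(7,22) nearest=10 d=2 new=(7,22) → add node 14 parent=10 cost=24
17. q=(12,3) nearest=4 d=4 new=(12,3) → blocked by [12,15]×[2,6], reject
18. q=(13,11) nearest=3 d=2 new=(13,11) → add node 15 parent=3 cost=14
19. q=(0,16) nearest=11 d=2 new=(0,16) → add node 16 parent=11 cost=21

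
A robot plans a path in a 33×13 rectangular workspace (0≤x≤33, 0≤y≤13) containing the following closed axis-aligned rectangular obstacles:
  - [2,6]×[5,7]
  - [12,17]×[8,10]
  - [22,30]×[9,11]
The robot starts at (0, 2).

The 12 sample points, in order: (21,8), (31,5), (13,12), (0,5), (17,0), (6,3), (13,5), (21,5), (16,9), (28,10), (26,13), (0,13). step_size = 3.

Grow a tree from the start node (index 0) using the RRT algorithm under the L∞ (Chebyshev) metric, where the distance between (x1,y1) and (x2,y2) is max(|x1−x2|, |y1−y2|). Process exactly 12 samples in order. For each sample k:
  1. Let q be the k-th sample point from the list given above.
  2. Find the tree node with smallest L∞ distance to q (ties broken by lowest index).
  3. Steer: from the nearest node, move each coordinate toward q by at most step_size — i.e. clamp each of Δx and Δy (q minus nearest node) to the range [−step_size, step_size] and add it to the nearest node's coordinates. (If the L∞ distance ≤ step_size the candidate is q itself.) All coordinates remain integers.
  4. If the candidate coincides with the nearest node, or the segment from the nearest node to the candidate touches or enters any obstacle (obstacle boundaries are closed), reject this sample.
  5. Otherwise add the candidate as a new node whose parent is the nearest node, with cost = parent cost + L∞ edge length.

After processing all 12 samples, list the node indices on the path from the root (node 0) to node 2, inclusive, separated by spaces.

1. q=(21,8) nearest=0 d=21 new=(3,5) → blocked by [2,6]×[5,7], reject
2. q=(31,5) nearest=0 d=31 new=(3,5) → blocked by [2,6]×[5,7], reject
3. q=(13,12) nearest=0 d=13 new=(3,5) → blocked by [2,6]×[5,7], reject
4. q=(0,5) nearest=0 d=3 new=(0,5) → add node 1 parent=0 cost=3
5. q=(17,0) nearest=0 d=17 new=(3,0) → add node 2 parent=0 cost=3
6. q=(6,3) nearest=2 d=3 new=(6,3) → add node 3 parent=2 cost=6
7. q=(13,5) nearest=3 d=7 new=(9,5) → add node 4 parent=3 cost=9
8. q=(21,5) nearest=4 d=12 new=(12,5) → add node 5 parent=4 cost=12
9. q=(16,9) nearest=5 d=4 new=(15,8) → blocked by [12,17]×[8,10], reject
10. q=(28,10) nearest=5 d=16 new=(15,8) → blocked by [12,17]×[8,10], reject
11. q=(26,13) nearest=5 d=14 new=(15,8) → blocked by [12,17]×[8,10], reject
12. q=(0,13) nearest=1 d=8 new=(0,8) → add node 6 parent=1 cost=6

Path: 0 2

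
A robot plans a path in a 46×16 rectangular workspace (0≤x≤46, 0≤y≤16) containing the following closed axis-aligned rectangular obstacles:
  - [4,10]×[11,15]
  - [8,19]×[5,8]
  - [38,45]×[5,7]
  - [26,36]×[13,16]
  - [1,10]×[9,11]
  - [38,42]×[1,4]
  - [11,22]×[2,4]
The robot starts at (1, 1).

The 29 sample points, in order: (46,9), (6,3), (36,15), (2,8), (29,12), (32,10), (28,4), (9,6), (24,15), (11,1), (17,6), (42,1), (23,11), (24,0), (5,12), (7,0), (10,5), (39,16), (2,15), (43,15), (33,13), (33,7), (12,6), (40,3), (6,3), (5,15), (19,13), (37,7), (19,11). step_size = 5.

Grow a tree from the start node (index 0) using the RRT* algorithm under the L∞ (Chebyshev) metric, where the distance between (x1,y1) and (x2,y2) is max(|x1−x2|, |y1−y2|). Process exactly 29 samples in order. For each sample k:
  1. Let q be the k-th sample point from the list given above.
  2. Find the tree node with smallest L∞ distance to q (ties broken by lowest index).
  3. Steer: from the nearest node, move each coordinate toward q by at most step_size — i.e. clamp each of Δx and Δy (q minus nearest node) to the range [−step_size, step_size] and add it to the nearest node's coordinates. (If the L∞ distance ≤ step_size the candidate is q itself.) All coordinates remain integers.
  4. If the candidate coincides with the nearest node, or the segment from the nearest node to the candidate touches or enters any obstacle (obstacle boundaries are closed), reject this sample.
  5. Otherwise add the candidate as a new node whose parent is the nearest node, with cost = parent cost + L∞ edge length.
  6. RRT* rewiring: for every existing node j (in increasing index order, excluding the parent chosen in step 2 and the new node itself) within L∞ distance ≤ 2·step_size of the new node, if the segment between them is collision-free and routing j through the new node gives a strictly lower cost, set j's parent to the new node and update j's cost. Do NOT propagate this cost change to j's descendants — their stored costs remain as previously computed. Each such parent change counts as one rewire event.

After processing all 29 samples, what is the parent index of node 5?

Parent of node 5: 4

1. q=(46,9) nearest=0 d=45 new=(6,6) → add node 1 parent=0 cost=5
2. q=(6,3) nearest=1 d=3 new=(6,3) → add node 2 parent=1 cost=8
3. q=(36,15) nearest=1 d=30 new=(11,11) → blocked by [8,19]×[5,8], reject
4. q=(2,8) nearest=1 d=4 new=(2,8) → add node 3 parent=1 cost=9
5. q=(29,12) nearest=1 d=23 new=(11,11) → blocked by [8,19]×[5,8], reject
6. q=(32,10) nearest=1 d=26 new=(11,10) → blocked by [8,19]×[5,8], reject
7. q=(28,4) nearest=1 d=22 new=(11,4) → blocked by [8,19]×[5,8], reject
8. q=(9,6) nearest=1 d=3 new=(9,6) → blocked by [8,19]×[5,8], reject
9. q=(24,15) nearest=1 d=18 new=(11,11) → blocked by [8,19]×[5,8], reject
10. q=(11,1) nearest=1 d=5 new=(11,1) → add node 4 parent=1 cost=10
11. q=(17,6) nearest=4 d=6 new=(16,6) → blocked by [8,19]×[5,8], reject
12. q=(42,1) nearest=4 d=31 new=(16,1) → add node 5 parent=4 cost=15
13. q=(23,11) nearest=5 d=10 new=(21,6) → blocked by [11,22]×[2,4], reject
14. q=(24,0) nearest=5 d=8 new=(21,0) → add node 6 parent=5 cost=20
15. q=(5,12) nearest=3 d=4 new=(5,12) → blocked by [4,10]×[11,15], reject
16. q=(7,0) nearest=2 d=3 new=(7,0) → add node 7 parent=2 cost=11
17. q=(10,5) nearest=1 d=4 new=(10,5) → blocked by [8,19]×[5,8], reject
18. q=(39,16) nearest=6 d=18 new=(26,5) → add node 8 parent=6 cost=25
19. q=(2,15) nearest=3 d=7 new=(2,13) → blocked by [1,10]×[9,11], reject
20. q=(43,15) nearest=8 d=17 new=(31,10) → add node 9 parent=8 cost=30
21. q=(33,13) nearest=9 d=3 new=(33,13) → blocked by [26,36]×[13,16], reject
22. q=(33,7) nearest=9 d=3 new=(33,7) → add node 10 parent=9 cost=33
23. q=(12,6) nearest=4 d=5 new=(12,6) → blocked by [8,19]×[5,8], reject
24. q=(40,3) nearest=10 d=7 new=(38,3) → blocked by [38,42]×[1,4], reject
25. q=(6,3) nearest=2 d=0 → coincident, reject
26. q=(5,15) nearest=3 d=7 new=(5,13) → blocked by [4,10]×[11,15], reject
27. q=(19,13) nearest=8 d=8 new=(21,10) → add node 11 parent=8 cost=30
28. q=(37,7) nearest=10 d=4 new=(37,7) → add node 12 parent=10 cost=37
29. q=(19,11) nearest=11 d=2 new=(19,11) → add node 13 parent=11 cost=32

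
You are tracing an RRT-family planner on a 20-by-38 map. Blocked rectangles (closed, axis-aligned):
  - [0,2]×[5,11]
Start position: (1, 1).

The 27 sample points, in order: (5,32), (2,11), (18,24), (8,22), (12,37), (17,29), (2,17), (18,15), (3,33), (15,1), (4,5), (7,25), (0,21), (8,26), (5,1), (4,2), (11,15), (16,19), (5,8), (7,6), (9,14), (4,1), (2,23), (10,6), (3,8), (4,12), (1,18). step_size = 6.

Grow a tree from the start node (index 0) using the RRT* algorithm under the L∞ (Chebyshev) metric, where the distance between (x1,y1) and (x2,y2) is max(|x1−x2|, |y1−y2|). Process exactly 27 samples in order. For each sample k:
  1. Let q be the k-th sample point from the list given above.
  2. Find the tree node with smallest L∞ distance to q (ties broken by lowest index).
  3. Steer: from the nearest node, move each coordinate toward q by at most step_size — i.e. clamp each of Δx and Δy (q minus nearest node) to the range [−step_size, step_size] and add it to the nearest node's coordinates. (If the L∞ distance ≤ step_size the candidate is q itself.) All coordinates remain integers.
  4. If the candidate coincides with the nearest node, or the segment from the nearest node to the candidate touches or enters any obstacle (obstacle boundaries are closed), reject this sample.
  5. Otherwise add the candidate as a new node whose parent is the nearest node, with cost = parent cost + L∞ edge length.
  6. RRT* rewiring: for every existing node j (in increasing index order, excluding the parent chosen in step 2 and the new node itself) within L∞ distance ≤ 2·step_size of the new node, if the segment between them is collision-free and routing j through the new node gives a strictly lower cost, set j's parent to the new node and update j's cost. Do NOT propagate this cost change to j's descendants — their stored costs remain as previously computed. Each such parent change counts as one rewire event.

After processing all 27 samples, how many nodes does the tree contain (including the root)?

1. q=(5,32) nearest=0 d=31 new=(5,7) → add node 1 parent=0 cost=6
2. q=(2,11) nearest=1 d=4 new=(2,11) → blocked by [0,2]×[5,11], reject
3. q=(18,24) nearest=1 d=17 new=(11,13) → add node 2 parent=1 cost=12
4. q=(8,22) nearest=2 d=9 new=(8,19) → add node 3 parent=2 cost=18
5. q=(12,37) nearest=3 d=18 new=(12,25) → add node 4 parent=3 cost=24
6. q=(17,29) nearest=4 d=5 new=(17,29) → add node 5 parent=4 cost=29
7. q=(2,17) nearest=3 d=6 new=(2,17) → add node 6 parent=3 cost=24
8. q=(18,15) nearest=2 d=7 new=(17,15) → add node 7 parent=2 cost=18
9. q=(3,33) nearest=4 d=9 new=(6,31) → add node 8 parent=4 cost=30
10. q=(15,1) nearest=1 d=10 new=(11,1) → add node 9 parent=1 cost=12
11. q=(4,5) nearest=1 d=2 new=(4,5) → add node 10 parent=1 cost=8; rewire 6→10 (20<24)
12. q=(7,25) nearest=4 d=5 new=(7,25) → add node 11 parent=4 cost=29
13. q=(0,21) nearest=6 d=4 new=(0,21) → add node 12 parent=6 cost=24
14. q=(8,26) nearest=11 d=1 new=(8,26) → add node 13 parent=11 cost=30
15. q=(5,1) nearest=0 d=4 new=(5,1) → add node 14 parent=0 cost=4; rewire 9→14 (10<12)
16. q=(4,2) nearest=14 d=1 new=(4,2) → add node 15 parent=14 cost=5
17. q=(11,15) nearest=2 d=2 new=(11,15) → add node 16 parent=2 cost=14; rewire 11→16 (24<29); rewire 13→16 (25<30)
18. q=(16,19) nearest=7 d=4 new=(16,19) → add node 17 parent=7 cost=22
19. q=(5,8) nearest=1 d=1 new=(5,8) → add node 18 parent=1 cost=7; rewire 6→18 (16<20); rewire 17→18 (18<22)
20. q=(7,6) nearest=1 d=2 new=(7,6) → add node 19 parent=1 cost=8
21. q=(9,14) nearest=2 d=2 new=(9,14) → add node 20 parent=2 cost=14; rewire 12→20 (23<24)
22. q=(4,1) nearest=14 d=1 new=(4,1) → add node 21 parent=14 cost=5
23. q=(2,23) nearest=12 d=2 new=(2,23) → add node 22 parent=12 cost=25
24. q=(10,6) nearest=19 d=3 new=(10,6) → add node 23 parent=19 cost=11
25. q=(3,8) nearest=1 d=2 new=(3,8) → add node 24 parent=1 cost=8
26. q=(4,12) nearest=18 d=4 new=(4,12) → add node 25 parent=18 cost=11; rewire 12→25 (20<23); rewire 22→25 (22<25)
27. q=(1,18) nearest=6 d=1 new=(1,18) → add node 26 parent=6 cost=17

Node count: 27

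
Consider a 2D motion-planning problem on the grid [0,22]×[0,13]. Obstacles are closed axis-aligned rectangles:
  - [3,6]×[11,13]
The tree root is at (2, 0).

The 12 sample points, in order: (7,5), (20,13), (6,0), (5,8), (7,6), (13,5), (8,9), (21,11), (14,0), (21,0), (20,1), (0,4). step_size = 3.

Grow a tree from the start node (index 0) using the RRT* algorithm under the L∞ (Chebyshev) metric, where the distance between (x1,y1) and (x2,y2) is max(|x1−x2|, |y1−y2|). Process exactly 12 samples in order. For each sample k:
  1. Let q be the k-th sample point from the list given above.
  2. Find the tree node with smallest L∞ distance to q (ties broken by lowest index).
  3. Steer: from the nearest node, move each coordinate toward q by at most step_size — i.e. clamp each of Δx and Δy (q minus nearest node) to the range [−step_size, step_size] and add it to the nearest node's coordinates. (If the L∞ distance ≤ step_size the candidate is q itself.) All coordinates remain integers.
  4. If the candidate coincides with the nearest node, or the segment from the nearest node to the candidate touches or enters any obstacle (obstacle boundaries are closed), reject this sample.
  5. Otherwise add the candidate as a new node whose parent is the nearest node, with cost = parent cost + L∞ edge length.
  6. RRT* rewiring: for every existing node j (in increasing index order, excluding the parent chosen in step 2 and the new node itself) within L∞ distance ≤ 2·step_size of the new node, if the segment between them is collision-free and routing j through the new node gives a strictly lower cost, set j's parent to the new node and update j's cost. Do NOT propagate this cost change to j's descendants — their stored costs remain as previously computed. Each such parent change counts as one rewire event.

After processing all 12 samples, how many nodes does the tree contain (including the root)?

1. q=(7,5) nearest=0 d=5 new=(5,3) → add node 1 parent=0 cost=3
2. q=(20,13) nearest=1 d=15 new=(8,6) → add node 2 parent=1 cost=6
3. q=(6,0) nearest=1 d=3 new=(6,0) → add node 3 parent=1 cost=6
4. q=(5,8) nearest=2 d=3 new=(5,8) → add node 4 parent=2 cost=9
5. q=(7,6) nearest=2 d=1 new=(7,6) → add node 5 parent=2 cost=7
6. q=(13,5) nearest=2 d=5 new=(11,5) → add node 6 parent=2 cost=9
7. q=(8,9) nearest=2 d=3 new=(8,9) → add node 7 parent=2 cost=9
8. q=(21,11) nearest=6 d=10 new=(14,8) → add node 8 parent=6 cost=12
9. q=(14,0) nearest=6 d=5 new=(14,2) → add node 9 parent=6 cost=12
10. q=(21,0) nearest=9 d=7 new=(17,0) → add node 10 parent=9 cost=15
11. q=(20,1) nearest=10 d=3 new=(20,1) → add node 11 parent=10 cost=18
12. q=(0,4) nearest=0 d=4 new=(0,3) → add node 12 parent=0 cost=3; rewire 4→12 (8<9)

Node count: 13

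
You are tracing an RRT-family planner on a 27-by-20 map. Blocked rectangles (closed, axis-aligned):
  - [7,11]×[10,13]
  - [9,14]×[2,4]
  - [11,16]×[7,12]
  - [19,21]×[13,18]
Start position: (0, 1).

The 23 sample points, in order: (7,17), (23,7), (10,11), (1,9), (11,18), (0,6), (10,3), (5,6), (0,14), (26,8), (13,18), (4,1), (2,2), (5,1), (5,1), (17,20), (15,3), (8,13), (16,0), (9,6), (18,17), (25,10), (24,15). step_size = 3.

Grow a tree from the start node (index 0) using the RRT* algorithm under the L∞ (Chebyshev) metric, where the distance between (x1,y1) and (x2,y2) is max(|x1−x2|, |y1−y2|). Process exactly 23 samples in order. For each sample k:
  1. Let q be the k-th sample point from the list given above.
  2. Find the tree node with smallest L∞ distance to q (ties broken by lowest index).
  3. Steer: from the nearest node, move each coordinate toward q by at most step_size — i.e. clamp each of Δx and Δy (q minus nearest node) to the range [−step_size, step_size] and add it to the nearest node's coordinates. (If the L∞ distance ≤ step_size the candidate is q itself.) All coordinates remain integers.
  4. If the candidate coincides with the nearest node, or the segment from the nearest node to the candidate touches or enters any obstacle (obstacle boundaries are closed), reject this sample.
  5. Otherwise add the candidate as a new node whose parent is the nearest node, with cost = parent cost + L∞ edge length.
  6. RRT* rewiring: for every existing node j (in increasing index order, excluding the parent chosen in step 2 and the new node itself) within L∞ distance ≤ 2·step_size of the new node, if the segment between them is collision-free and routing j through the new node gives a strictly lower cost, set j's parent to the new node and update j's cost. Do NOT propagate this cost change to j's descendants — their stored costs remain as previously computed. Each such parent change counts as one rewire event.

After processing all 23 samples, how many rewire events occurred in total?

1. q=(7,17) nearest=0 d=16 new=(3,4) → add node 1 parent=0 cost=3
2. q=(23,7) nearest=1 d=20 new=(6,7) → add node 2 parent=1 cost=6
3. q=(10,11) nearest=2 d=4 new=(9,10) → blocked by [7,11]×[10,13], reject
4. q=(1,9) nearest=1 d=5 new=(1,7) → add node 3 parent=1 cost=6
5. q=(11,18) nearest=2 d=11 new=(9,10) → blocked by [7,11]×[10,13], reject
6. q=(0,6) nearest=3 d=1 new=(0,6) → add node 4 parent=3 cost=7
7. q=(10,3) nearest=2 d=4 new=(9,4) → blocked by [9,14]×[2,4], reject
8. q=(5,6) nearest=2 d=1 new=(5,6) → add node 5 parent=2 cost=7
9. q=(0,14) nearest=2 d=7 new=(3,10) → add node 6 parent=2 cost=9
10. q=(26,8) nearest=2 d=20 new=(9,8) → add node 7 parent=2 cost=9
11. q=(13,18) nearest=6 d=10 new=(6,13) → add node 8 parent=6 cost=12
12. q=(4,1) nearest=1 d=3 new=(4,1) → add node 9 parent=1 cost=6
13. q=(2,2) nearest=0 d=2 new=(2,2) → add node 10 parent=0 cost=2; rewire 4→10 (6<7); rewire 5→10 (6<7); rewire 9→10 (4<6)
14. q=(5,1) nearest=9 d=1 new=(5,1) → add node 11 parent=9 cost=5
15. q=(5,1) nearest=11 d=0 → coincident, reject
16. q=(17,20) nearest=8 d=11 new=(9,16) → add node 12 parent=8 cost=15
17. q=(15,3) nearest=7 d=6 new=(12,5) → add node 13 parent=7 cost=12
18. q=(8,13) nearest=8 d=2 new=(8,13) → blocked by [7,11]×[10,13], reject
19. q=(16,0) nearest=13 d=5 new=(15,2) → blocked by [9,14]×[2,4], reject
20. q=(9,6) nearest=7 d=2 new=(9,6) → add node 14 parent=7 cost=11
21. q=(18,17) nearest=7 d=9 new=(12,11) → blocked by [7,11]×[10,13], reject
22. q=(25,10) nearest=13 d=13 new=(15,8) → blocked by [11,16]×[7,12], reject
23. q=(24,15) nearest=13 d=12 new=(15,8) → blocked by [11,16]×[7,12], reject

Rewire events: 3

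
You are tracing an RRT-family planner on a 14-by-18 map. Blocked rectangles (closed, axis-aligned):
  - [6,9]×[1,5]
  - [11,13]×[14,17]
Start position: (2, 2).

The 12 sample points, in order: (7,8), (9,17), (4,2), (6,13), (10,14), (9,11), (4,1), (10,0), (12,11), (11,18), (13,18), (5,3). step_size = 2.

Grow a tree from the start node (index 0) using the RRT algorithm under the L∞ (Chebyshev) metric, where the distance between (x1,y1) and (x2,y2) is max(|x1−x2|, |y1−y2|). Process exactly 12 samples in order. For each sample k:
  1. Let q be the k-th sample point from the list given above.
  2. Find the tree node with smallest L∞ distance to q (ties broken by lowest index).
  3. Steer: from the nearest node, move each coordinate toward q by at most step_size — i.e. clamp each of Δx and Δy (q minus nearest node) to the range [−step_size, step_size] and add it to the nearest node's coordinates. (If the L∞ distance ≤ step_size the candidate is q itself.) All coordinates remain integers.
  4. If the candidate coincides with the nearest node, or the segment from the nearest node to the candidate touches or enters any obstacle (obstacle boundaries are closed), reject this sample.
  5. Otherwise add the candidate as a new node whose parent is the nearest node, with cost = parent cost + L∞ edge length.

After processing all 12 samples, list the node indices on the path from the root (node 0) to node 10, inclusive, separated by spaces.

1. q=(7,8) nearest=0 d=6 new=(4,4) → add node 1 parent=0 cost=2
2. q=(9,17) nearest=1 d=13 new=(6,6) → add node 2 parent=1 cost=4
3. q=(4,2) nearest=0 d=2 new=(4,2) → add node 3 parent=0 cost=2
4. q=(6,13) nearest=2 d=7 new=(6,8) → add node 4 parent=2 cost=6
5. q=(10,14) nearest=4 d=6 new=(8,10) → add node 5 parent=4 cost=8
6. q=(9,11) nearest=5 d=1 new=(9,11) → add node 6 parent=5 cost=9
7. q=(4,1) nearest=3 d=1 new=(4,1) → add node 7 parent=3 cost=3
8. q=(10,0) nearest=1 d=6 new=(6,2) → blocked by [6,9]×[1,5], reject
9. q=(12,11) nearest=6 d=3 new=(11,11) → add node 8 parent=6 cost=11
10. q=(11,18) nearest=6 d=7 new=(11,13) → add node 9 parent=6 cost=11
11. q=(13,18) nearest=9 d=5 new=(13,15) → blocked by [11,13]×[14,17], reject
12. q=(5,3) nearest=1 d=1 new=(5,3) → add node 10 parent=1 cost=3

Path: 0 1 10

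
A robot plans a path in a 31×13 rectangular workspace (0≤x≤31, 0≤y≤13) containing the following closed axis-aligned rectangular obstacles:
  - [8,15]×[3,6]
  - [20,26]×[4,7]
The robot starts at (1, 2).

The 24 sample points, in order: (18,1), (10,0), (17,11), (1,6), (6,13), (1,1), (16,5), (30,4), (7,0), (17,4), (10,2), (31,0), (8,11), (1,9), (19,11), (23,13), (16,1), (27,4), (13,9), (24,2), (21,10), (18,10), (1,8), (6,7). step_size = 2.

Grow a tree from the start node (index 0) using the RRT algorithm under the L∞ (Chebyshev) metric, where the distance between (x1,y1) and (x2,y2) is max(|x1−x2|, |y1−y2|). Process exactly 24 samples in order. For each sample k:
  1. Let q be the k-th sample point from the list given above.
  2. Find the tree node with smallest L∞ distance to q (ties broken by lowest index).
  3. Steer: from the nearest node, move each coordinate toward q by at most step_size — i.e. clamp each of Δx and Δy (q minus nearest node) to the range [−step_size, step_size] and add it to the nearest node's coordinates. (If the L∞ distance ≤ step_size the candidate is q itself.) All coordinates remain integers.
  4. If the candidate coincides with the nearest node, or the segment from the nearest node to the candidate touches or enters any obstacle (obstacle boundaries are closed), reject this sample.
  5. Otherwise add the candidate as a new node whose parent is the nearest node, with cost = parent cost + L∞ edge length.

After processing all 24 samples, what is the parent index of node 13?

1. q=(18,1) nearest=0 d=17 new=(3,1) → add node 1 parent=0 cost=2
2. q=(10,0) nearest=1 d=7 new=(5,0) → add node 2 parent=1 cost=4
3. q=(17,11) nearest=2 d=12 new=(7,2) → add node 3 parent=2 cost=6
4. q=(1,6) nearest=0 d=4 new=(1,4) → add node 4 parent=0 cost=2
5. q=(6,13) nearest=4 d=9 new=(3,6) → add node 5 parent=4 cost=4
6. q=(1,1) nearest=0 d=1 new=(1,1) → add node 6 parent=0 cost=1
7. q=(16,5) nearest=3 d=9 new=(9,4) → blocked by [8,15]×[3,6], reject
8. q=(30,4) nearest=3 d=23 new=(9,4) → blocked by [8,15]×[3,6], reject
9. q=(7,0) nearest=2 d=2 new=(7,0) → add node 7 parent=2 cost=6
10. q=(17,4) nearest=3 d=10 new=(9,4) → blocked by [8,15]×[3,6], reject
11. q=(10,2) nearest=3 d=3 new=(9,2) → add node 8 parent=3 cost=8
12. q=(31,0) nearest=8 d=22 new=(11,0) → add node 9 parent=8 cost=10
13. q=(8,11) nearest=5 d=5 new=(5,8) → add node 10 parent=5 cost=6
14. q=(1,9) nearest=5 d=3 new=(1,8) → add node 11 parent=5 cost=6
15. q=(19,11) nearest=8 d=10 new=(11,4) → blocked by [8,15]×[3,6], reject
16. q=(23,13) nearest=9 d=13 new=(13,2) → add node 12 parent=9 cost=12
17. q=(16,1) nearest=12 d=3 new=(15,1) → add node 13 parent=12 cost=14
18. q=(27,4) nearest=13 d=12 new=(17,3) → add node 14 parent=13 cost=16
19. q=(13,9) nearest=14 d=6 new=(15,5) → blocked by [8,15]×[3,6], reject
20. q=(24,2) nearest=14 d=7 new=(19,2) → add node 15 parent=14 cost=18
21. q=(21,10) nearest=14 d=7 new=(19,5) → add node 16 parent=14 cost=18
22. q=(18,10) nearest=16 d=5 new=(18,7) → add node 17 parent=16 cost=20
23. q=(1,8) nearest=11 d=0 → coincident, reject
24. q=(6,7) nearest=10 d=1 new=(6,7) → add node 18 parent=10 cost=7

Parent of node 13: 12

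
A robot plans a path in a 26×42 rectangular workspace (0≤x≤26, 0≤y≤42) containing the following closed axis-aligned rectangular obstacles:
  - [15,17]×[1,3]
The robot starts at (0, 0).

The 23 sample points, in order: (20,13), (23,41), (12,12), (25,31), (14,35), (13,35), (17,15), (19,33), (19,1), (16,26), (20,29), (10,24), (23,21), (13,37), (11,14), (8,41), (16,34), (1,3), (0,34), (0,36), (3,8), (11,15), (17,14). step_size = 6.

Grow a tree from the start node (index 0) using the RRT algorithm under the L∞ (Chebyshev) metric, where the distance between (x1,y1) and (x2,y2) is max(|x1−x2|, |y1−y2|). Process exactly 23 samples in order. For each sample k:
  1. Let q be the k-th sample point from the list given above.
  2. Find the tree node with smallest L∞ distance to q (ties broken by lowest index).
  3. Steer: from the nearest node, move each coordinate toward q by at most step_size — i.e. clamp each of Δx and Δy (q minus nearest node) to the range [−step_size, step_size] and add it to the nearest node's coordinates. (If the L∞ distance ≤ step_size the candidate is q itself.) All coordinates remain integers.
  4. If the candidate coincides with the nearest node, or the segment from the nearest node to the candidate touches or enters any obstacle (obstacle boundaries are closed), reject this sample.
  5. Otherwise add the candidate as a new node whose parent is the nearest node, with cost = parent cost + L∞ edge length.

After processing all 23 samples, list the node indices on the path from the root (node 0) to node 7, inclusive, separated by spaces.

1. q=(20,13) nearest=0 d=20 new=(6,6) → add node 1 parent=0 cost=6
2. q=(23,41) nearest=1 d=35 new=(12,12) → add node 2 parent=1 cost=12
3. q=(12,12) nearest=2 d=0 → coincident, reject
4. q=(25,31) nearest=2 d=19 new=(18,18) → add node 3 parent=2 cost=18
5. q=(14,35) nearest=3 d=17 new=(14,24) → add node 4 parent=3 cost=24
6. q=(13,35) nearest=4 d=11 new=(13,30) → add node 5 parent=4 cost=30
7. q=(17,15) nearest=3 d=3 new=(17,15) → add node 6 parent=3 cost=21
8. q=(19,33) nearest=5 d=6 new=(19,33) → add node 7 parent=5 cost=36
9. q=(19,1) nearest=2 d=11 new=(18,6) → add node 8 parent=2 cost=18
10. q=(16,26) nearest=4 d=2 new=(16,26) → add node 9 parent=4 cost=26
11. q=(20,29) nearest=7 d=4 new=(20,29) → add node 10 parent=7 cost=40
12. q=(10,24) nearest=4 d=4 new=(10,24) → add node 11 parent=4 cost=28
13. q=(23,21) nearest=3 d=5 new=(23,21) → add node 12 parent=3 cost=23
14. q=(13,37) nearest=7 d=6 new=(13,37) → add node 13 parent=7 cost=42
15. q=(11,14) nearest=2 d=2 new=(11,14) → add node 14 parent=2 cost=14
16. q=(8,41) nearest=13 d=5 new=(8,41) → add node 15 parent=13 cost=47
17. q=(16,34) nearest=7 d=3 new=(16,34) → add node 16 parent=7 cost=39
18. q=(1,3) nearest=0 d=3 new=(1,3) → add node 17 parent=0 cost=3
19. q=(0,34) nearest=15 d=8 new=(2,35) → add node 18 parent=15 cost=53
20. q=(0,36) nearest=18 d=2 new=(0,36) → add node 19 parent=18 cost=55
21. q=(3,8) nearest=1 d=3 new=(3,8) → add node 20 parent=1 cost=9
22. q=(11,15) nearest=14 d=1 new=(11,15) → add node 21 parent=14 cost=15
23. q=(17,14) nearest=6 d=1 new=(17,14) → add node 22 parent=6 cost=22

Path: 0 1 2 3 4 5 7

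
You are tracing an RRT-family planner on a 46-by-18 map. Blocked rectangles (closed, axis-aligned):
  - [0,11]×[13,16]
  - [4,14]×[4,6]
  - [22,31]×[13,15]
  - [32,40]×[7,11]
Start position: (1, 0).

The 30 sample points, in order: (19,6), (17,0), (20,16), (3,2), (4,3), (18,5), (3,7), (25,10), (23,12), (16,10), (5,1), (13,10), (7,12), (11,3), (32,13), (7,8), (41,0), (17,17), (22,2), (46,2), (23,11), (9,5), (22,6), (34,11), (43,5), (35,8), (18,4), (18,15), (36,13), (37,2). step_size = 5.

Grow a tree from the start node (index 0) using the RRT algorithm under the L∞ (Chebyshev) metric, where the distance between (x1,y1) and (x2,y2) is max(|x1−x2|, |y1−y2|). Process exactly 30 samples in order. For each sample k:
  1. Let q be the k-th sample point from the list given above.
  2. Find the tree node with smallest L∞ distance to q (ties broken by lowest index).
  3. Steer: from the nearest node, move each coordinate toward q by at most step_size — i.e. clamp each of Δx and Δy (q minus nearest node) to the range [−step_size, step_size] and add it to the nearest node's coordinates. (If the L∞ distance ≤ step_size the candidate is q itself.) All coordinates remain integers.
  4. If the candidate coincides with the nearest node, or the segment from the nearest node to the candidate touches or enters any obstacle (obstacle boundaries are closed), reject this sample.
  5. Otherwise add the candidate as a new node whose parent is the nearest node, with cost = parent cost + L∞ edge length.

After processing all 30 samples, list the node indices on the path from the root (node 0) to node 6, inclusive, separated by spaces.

1. q=(19,6) nearest=0 d=18 new=(6,5) → blocked by [4,14]×[4,6], reject
2. q=(17,0) nearest=0 d=16 new=(6,0) → add node 1 parent=0 cost=5
3. q=(20,16) nearest=1 d=16 new=(11,5) → blocked by [4,14]×[4,6], reject
4. q=(3,2) nearest=0 d=2 new=(3,2) → add node 2 parent=0 cost=2
5. q=(4,3) nearest=2 d=1 new=(4,3) → add node 3 parent=2 cost=3
6. q=(18,5) nearest=1 d=12 new=(11,5) → blocked by [4,14]×[4,6], reject
7. q=(3,7) nearest=3 d=4 new=(3,7) → add node 4 parent=3 cost=7
8. q=(25,10) nearest=1 d=19 new=(11,5) → blocked by [4,14]×[4,6], reject
9. q=(23,12) nearest=1 d=17 new=(11,5) → blocked by [4,14]×[4,6], reject
10. q=(16,10) nearest=1 d=10 new=(11,5) → blocked by [4,14]×[4,6], reject
11. q=(5,1) nearest=1 d=1 new=(5,1) → add node 5 parent=1 cost=6
12. q=(13,10) nearest=3 d=9 new=(9,8) → blocked by [4,14]×[4,6], reject
13. q=(7,12) nearest=4 d=5 new=(7,12) → add node 6 parent=4 cost=12
14. q=(11,3) nearest=1 d=5 new=(11,3) → add node 7 parent=1 cost=10
15. q=(32,13) nearest=7 d=21 new=(16,8) → blocked by [4,14]×[4,6], reject
16. q=(7,8) nearest=4 d=4 new=(7,8) → add node 8 parent=4 cost=11
17. q=(41,0) nearest=7 d=30 new=(16,0) → add node 9 parent=7 cost=15
18. q=(17,17) nearest=6 d=10 new=(12,17) → blocked by [0,11]×[13,16], reject
19. q=(22,2) nearest=9 d=6 new=(21,2) → add node 10 parent=9 cost=20
20. q=(46,2) nearest=10 d=25 new=(26,2) → add node 11 parent=10 cost=25
21. q=(23,11) nearest=10 d=9 new=(23,7) → add node 12 parent=10 cost=25
22. q=(9,5) nearest=7 d=2 new=(9,5) → blocked by [4,14]×[4,6], reject
23. q=(22,6) nearest=12 d=1 new=(22,6) → add node 13 parent=12 cost=26
24. q=(34,11) nearest=11 d=9 new=(31,7) → add node 14 parent=11 cost=30
25. q=(43,5) nearest=14 d=12 new=(36,5) → add node 15 parent=14 cost=35
26. q=(35,8) nearest=15 d=3 new=(35,8) → blocked by [32,40]×[7,11], reject
27. q=(18,4) nearest=10 d=3 new=(18,4) → add node 16 parent=10 cost=23
28. q=(18,15) nearest=12 d=8 new=(18,12) → add node 17 parent=12 cost=30
29. q=(36,13) nearest=14 d=6 new=(36,12) → blocked by [32,40]×[7,11], reject
30. q=(37,2) nearest=15 d=3 new=(37,2) → add node 18 parent=15 cost=38

Path: 0 2 3 4 6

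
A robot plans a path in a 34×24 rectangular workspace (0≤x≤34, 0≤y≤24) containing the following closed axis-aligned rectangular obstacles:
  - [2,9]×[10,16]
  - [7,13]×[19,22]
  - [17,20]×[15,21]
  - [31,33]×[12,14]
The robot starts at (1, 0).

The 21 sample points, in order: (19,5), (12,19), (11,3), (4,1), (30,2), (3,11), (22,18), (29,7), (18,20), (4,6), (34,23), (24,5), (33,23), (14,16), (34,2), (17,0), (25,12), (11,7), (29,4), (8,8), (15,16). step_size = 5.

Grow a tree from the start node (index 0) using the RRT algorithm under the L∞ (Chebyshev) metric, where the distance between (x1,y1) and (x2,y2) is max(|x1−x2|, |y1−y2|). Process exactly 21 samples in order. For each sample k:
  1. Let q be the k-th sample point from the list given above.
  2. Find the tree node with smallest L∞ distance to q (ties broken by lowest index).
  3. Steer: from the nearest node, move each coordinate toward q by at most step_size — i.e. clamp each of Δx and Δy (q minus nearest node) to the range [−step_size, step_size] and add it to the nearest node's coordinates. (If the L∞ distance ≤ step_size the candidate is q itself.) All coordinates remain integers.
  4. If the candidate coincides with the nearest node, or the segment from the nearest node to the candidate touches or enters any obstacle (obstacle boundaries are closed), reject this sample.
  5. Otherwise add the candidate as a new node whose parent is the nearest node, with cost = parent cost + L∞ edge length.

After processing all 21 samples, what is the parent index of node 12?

1. q=(19,5) nearest=0 d=18 new=(6,5) → add node 1 parent=0 cost=5
2. q=(12,19) nearest=1 d=14 new=(11,10) → add node 2 parent=1 cost=10
3. q=(11,3) nearest=1 d=5 new=(11,3) → add node 3 parent=1 cost=10
4. q=(4,1) nearest=0 d=3 new=(4,1) → add node 4 parent=0 cost=3
5. q=(30,2) nearest=2 d=19 new=(16,5) → add node 5 parent=2 cost=15
6. q=(3,11) nearest=1 d=6 new=(3,10) → blocked by [2,9]×[10,16], reject
7. q=(22,18) nearest=2 d=11 new=(16,15) → add node 6 parent=2 cost=15
8. q=(29,7) nearest=5 d=13 new=(21,7) → add node 7 parent=5 cost=20
9. q=(18,20) nearest=6 d=5 new=(18,20) → blocked by [17,20]×[15,21], reject
10. q=(4,6) nearest=1 d=2 new=(4,6) → add node 8 parent=1 cost=7
11. q=(34,23) nearest=7 d=16 new=(26,12) → add node 9 parent=7 cost=25
12. q=(24,5) nearest=7 d=3 new=(24,5) → add node 10 parent=7 cost=23
13. q=(33,23) nearest=9 d=11 new=(31,17) → add node 11 parent=9 cost=30
14. q=(14,16) nearest=6 d=2 new=(14,16) → add node 12 parent=6 cost=17
15. q=(34,2) nearest=9 d=10 new=(31,7) → add node 13 parent=9 cost=30
16. q=(17,0) nearest=5 d=5 new=(17,0) → add node 14 parent=5 cost=20
17. q=(25,12) nearest=9 d=1 new=(25,12) → add node 15 parent=9 cost=26
18. q=(11,7) nearest=2 d=3 new=(11,7) → add node 16 parent=2 cost=13
19. q=(29,4) nearest=13 d=3 new=(29,4) → add node 17 parent=13 cost=33
20. q=(8,8) nearest=1 d=3 new=(8,8) → add node 18 parent=1 cost=8
21. q=(15,16) nearest=6 d=1 new=(15,16) → add node 19 parent=6 cost=16

Parent of node 12: 6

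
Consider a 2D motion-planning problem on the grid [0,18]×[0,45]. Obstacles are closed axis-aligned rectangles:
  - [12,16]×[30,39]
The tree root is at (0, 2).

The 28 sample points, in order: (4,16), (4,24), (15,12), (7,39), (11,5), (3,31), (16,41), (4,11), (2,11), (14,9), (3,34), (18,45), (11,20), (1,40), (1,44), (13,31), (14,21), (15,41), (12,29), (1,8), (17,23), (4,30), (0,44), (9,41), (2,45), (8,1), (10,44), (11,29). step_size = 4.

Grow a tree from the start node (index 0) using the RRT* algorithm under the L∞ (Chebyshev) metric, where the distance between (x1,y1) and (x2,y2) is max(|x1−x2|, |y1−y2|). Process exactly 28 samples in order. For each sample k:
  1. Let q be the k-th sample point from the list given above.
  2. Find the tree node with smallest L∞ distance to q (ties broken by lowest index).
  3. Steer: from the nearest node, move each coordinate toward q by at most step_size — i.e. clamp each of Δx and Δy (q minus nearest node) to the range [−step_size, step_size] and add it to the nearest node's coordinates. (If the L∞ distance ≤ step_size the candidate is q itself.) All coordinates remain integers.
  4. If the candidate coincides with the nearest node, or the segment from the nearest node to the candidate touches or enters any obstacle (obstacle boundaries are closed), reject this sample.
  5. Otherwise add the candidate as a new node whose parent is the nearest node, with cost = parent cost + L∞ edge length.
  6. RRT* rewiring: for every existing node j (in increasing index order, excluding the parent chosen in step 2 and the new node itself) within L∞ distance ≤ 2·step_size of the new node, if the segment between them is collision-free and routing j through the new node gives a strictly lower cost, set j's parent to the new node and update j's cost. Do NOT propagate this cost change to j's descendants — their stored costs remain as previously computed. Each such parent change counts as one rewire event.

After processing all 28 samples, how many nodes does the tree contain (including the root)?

1. q=(4,16) nearest=0 d=14 new=(4,6) → add node 1 parent=0 cost=4
2. q=(4,24) nearest=1 d=18 new=(4,10) → add node 2 parent=1 cost=8
3. q=(15,12) nearest=1 d=11 new=(8,10) → add node 3 parent=1 cost=8
4. q=(7,39) nearest=2 d=29 new=(7,14) → add node 4 parent=2 cost=12
5. q=(11,5) nearest=3 d=5 new=(11,6) → add node 5 parent=3 cost=12
6. q=(3,31) nearest=4 d=17 new=(3,18) → add node 6 parent=4 cost=16
7. q=(16,41) nearest=6 d=23 new=(7,22) → add node 7 parent=6 cost=20
8. q=(4,11) nearest=2 d=1 new=(4,11) → add node 8 parent=2 cost=9
9. q=(2,11) nearest=2 d=2 new=(2,11) → add node 9 parent=2 cost=10
10. q=(14,9) nearest=5 d=3 new=(14,9) → add node 10 parent=5 cost=15
11. q=(3,34) nearest=7 d=12 new=(3,26) → add node 11 parent=7 cost=24
12. q=(18,45) nearest=11 d=19 new=(7,30) → add node 12 parent=11 cost=28
13. q=(11,20) nearest=7 d=4 new=(11,20) → add node 13 parent=7 cost=24
14. q=(1,40) nearest=12 d=10 new=(3,34) → add node 14 parent=12 cost=32
15. q=(1,44) nearest=14 d=10 new=(1,38) → add node 15 parent=14 cost=36
16. q=(13,31) nearest=12 d=6 new=(11,31) → add node 16 parent=12 cost=32
17. q=(14,21) nearest=13 d=3 new=(14,21) → add node 17 parent=13 cost=27
18. q=(15,41) nearest=16 d=10 new=(15,35) → blocked by [12,16]×[30,39], reject
19. q=(12,29) nearest=16 d=2 new=(12,29) → add node 18 parent=16 cost=34
20. q=(1,8) nearest=1 d=3 new=(1,8) → add node 19 parent=1 cost=7
21. q=(17,23) nearest=17 d=3 new=(17,23) → add node 20 parent=17 cost=30
22. q=(4,30) nearest=12 d=3 new=(4,30) → add node 21 parent=12 cost=31
23. q=(0,44) nearest=15 d=6 new=(0,42) → add node 22 parent=15 cost=40
24. q=(9,41) nearest=14 d=7 new=(7,38) → add node 23 parent=14 cost=36
25. q=(2,45) nearest=22 d=3 new=(2,45) → add node 24 parent=22 cost=43
26. q=(8,1) nearest=1 d=5 new=(8,2) → add node 25 parent=1 cost=8
27. q=(10,44) nearest=23 d=6 new=(10,42) → add node 26 parent=23 cost=40
28. q=(11,29) nearest=18 d=1 new=(11,29) → add node 27 parent=18 cost=35

Node count: 28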